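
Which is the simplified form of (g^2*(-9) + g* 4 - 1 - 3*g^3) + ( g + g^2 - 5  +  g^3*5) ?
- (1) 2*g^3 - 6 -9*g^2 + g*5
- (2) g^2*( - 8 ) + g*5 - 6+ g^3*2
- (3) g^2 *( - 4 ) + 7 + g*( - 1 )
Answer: 2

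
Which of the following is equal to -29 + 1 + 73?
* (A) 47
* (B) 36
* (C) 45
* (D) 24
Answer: C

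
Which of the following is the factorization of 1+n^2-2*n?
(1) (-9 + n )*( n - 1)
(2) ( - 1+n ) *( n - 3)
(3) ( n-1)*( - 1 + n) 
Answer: 3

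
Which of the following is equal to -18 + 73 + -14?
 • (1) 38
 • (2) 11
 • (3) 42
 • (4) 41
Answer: 4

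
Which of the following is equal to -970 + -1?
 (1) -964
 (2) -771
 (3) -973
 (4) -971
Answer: 4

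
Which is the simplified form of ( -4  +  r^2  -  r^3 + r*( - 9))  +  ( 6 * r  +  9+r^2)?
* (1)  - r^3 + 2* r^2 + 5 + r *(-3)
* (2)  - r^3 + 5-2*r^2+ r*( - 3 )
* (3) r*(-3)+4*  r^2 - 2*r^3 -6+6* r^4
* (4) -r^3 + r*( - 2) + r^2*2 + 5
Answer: 1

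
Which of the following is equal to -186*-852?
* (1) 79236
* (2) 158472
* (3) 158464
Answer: 2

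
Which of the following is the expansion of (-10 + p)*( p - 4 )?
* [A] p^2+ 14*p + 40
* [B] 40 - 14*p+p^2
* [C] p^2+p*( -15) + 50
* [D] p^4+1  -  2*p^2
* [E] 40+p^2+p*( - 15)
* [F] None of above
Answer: B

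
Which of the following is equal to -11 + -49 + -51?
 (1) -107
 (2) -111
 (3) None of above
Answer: 2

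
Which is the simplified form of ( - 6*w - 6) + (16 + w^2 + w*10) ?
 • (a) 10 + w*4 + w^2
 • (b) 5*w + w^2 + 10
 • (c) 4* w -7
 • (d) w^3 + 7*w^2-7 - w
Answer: a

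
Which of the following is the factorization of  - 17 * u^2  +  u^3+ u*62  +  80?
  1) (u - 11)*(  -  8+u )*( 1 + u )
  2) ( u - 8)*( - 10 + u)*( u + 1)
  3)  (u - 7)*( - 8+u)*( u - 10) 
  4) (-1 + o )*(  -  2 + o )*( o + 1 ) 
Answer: 2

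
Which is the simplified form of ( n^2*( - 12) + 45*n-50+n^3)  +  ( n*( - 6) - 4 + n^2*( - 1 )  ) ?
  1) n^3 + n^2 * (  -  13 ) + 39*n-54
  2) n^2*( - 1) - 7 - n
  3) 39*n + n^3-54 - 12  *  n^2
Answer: 1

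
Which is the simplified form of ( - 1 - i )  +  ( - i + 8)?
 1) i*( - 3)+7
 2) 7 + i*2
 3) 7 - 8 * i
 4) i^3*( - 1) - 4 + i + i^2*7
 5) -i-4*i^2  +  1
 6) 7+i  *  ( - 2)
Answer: 6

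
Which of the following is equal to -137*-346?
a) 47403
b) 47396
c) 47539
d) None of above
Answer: d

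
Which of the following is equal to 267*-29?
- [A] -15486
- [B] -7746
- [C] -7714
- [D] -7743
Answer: D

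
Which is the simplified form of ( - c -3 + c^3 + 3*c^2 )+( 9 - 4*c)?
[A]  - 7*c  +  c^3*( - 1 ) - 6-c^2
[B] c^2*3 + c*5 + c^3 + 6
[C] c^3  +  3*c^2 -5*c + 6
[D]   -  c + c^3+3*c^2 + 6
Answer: C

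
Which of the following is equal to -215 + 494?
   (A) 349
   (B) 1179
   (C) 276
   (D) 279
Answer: D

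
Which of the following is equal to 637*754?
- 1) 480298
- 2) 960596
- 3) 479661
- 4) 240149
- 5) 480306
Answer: 1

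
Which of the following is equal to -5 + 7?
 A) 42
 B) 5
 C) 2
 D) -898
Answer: C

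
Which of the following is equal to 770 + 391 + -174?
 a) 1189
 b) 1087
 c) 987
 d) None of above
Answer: c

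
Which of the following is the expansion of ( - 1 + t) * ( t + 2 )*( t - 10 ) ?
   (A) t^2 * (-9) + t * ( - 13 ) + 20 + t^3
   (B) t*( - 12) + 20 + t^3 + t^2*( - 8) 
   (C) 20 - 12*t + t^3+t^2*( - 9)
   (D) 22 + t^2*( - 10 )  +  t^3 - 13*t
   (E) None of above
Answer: C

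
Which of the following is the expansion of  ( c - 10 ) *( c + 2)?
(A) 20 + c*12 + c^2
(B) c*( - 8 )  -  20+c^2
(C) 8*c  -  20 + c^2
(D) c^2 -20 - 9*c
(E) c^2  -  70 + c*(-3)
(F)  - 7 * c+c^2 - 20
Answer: B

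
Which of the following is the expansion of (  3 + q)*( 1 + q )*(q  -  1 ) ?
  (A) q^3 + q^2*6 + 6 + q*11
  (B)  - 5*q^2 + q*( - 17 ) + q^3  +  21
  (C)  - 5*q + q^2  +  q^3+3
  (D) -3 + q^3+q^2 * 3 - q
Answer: D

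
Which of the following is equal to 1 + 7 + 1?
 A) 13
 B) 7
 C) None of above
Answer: C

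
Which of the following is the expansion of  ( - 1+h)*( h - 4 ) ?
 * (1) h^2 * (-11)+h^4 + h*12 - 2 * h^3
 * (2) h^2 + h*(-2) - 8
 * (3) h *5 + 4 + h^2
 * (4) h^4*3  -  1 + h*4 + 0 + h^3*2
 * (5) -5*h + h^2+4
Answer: 5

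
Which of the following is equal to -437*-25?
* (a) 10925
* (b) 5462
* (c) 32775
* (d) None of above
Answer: a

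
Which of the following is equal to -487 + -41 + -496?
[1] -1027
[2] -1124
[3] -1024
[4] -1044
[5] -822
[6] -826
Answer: 3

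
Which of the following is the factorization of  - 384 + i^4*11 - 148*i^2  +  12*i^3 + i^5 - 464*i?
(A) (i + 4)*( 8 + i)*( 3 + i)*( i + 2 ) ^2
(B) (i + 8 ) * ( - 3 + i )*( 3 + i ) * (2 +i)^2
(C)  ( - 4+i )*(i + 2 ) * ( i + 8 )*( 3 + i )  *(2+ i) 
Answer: C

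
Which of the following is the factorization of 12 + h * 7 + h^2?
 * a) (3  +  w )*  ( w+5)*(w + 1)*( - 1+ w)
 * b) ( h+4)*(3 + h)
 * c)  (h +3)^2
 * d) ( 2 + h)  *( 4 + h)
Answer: b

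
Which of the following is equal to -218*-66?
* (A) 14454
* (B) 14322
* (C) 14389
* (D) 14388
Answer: D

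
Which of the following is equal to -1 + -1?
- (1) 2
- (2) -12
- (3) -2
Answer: 3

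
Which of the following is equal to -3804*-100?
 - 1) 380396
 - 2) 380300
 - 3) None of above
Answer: 3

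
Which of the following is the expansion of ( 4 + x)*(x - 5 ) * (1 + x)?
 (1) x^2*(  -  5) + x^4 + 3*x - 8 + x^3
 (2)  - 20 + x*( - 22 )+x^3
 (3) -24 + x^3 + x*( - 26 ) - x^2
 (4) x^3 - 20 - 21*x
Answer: 4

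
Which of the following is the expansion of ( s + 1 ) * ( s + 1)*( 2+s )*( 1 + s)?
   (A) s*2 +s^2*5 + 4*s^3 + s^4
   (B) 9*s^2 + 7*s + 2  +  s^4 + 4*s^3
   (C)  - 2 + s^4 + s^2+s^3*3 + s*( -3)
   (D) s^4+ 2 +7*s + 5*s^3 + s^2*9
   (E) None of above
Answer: D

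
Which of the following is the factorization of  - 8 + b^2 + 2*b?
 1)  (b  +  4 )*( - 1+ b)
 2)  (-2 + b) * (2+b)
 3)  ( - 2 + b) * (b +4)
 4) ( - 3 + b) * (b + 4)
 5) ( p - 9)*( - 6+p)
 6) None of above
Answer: 3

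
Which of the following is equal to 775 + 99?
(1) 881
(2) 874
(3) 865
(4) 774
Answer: 2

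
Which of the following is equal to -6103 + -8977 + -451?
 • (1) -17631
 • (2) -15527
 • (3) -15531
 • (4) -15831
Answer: 3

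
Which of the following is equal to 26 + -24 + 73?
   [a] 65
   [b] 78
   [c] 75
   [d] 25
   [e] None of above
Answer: c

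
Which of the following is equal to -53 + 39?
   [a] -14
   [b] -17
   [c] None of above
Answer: a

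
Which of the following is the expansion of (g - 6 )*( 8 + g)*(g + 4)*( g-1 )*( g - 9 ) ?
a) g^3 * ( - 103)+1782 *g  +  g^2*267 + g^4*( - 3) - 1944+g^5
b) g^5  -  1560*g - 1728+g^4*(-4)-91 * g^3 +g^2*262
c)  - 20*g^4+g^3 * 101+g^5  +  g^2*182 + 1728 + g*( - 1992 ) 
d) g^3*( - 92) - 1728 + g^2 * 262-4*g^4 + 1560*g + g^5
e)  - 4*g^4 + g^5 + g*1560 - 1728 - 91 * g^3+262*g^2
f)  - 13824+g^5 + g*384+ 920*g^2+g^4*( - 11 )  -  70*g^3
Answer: e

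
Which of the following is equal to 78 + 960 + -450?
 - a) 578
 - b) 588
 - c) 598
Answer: b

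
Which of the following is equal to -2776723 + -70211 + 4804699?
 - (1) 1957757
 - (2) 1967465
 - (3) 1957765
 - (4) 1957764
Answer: 3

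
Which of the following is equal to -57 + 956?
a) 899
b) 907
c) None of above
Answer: a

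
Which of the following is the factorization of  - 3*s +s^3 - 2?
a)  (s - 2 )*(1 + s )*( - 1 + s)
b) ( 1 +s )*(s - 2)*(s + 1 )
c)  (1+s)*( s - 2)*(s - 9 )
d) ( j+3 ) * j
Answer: b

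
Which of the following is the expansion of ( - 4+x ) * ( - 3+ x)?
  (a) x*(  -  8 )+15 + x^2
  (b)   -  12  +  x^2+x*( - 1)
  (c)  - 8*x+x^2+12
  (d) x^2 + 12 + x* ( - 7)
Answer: d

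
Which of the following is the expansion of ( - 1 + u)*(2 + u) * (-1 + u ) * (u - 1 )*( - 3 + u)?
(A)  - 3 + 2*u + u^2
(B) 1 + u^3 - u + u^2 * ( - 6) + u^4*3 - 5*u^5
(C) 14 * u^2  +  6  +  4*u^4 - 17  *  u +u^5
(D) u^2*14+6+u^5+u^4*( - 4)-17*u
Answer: D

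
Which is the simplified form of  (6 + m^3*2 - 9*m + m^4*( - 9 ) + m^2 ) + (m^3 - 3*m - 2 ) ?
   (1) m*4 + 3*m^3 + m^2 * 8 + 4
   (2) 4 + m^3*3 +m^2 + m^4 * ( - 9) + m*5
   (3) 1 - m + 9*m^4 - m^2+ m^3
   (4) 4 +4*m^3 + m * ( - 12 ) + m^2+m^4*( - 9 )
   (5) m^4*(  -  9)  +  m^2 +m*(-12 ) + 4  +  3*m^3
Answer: 5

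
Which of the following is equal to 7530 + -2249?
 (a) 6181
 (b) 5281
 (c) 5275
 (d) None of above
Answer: b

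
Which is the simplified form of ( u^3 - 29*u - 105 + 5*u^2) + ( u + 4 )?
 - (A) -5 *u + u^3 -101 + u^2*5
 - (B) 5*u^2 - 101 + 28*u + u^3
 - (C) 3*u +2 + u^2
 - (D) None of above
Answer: D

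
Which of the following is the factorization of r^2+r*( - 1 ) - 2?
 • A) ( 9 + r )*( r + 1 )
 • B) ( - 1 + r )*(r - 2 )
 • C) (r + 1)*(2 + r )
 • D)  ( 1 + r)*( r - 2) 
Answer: D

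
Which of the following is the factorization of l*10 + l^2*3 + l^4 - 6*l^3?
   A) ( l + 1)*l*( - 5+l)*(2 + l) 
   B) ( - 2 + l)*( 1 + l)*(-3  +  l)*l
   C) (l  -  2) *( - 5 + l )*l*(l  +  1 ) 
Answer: C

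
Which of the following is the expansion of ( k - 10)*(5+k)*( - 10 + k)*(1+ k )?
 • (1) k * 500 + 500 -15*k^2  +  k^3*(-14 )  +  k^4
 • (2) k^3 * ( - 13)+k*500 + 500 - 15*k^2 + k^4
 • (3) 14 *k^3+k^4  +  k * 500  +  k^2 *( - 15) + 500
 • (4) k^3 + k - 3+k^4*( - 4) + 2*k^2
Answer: 1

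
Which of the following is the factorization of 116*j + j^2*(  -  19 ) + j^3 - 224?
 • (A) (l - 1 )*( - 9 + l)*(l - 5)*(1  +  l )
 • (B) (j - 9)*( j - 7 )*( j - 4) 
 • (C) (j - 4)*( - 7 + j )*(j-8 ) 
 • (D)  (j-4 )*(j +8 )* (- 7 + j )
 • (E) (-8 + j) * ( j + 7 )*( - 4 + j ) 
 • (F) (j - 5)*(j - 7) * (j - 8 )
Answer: C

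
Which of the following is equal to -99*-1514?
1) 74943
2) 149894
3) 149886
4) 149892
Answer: 3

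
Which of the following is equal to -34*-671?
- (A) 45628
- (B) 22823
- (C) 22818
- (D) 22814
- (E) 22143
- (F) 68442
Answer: D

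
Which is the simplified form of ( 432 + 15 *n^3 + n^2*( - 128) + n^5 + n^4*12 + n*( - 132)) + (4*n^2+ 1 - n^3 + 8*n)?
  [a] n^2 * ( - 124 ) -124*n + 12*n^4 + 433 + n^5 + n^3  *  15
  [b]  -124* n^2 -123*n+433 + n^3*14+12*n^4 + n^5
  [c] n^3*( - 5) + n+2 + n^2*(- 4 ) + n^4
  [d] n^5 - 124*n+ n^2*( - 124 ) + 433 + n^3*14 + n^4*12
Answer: d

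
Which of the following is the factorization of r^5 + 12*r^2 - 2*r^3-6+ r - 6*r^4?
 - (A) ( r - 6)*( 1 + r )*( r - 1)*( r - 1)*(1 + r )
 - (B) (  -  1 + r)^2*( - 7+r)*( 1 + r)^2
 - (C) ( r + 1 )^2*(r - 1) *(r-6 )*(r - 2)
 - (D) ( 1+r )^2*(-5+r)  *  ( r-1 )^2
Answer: A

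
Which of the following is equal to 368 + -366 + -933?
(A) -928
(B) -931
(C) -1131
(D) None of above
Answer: B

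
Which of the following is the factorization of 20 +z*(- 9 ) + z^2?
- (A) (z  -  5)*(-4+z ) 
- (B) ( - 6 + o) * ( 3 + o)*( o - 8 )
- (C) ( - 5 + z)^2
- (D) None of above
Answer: A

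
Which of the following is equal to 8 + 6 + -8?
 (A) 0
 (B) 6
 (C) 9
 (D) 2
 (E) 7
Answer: B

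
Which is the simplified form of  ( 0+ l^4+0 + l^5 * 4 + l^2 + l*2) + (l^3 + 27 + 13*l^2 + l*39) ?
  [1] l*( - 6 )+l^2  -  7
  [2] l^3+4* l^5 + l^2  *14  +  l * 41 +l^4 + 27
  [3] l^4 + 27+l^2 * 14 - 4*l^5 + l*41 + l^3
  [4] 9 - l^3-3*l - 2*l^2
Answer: 2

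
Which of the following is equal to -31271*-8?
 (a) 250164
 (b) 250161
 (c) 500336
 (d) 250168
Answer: d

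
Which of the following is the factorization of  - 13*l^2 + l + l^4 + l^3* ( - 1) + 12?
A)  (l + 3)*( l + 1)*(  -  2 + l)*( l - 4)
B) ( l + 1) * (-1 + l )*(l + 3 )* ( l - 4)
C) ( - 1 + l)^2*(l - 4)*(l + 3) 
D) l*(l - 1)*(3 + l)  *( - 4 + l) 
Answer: B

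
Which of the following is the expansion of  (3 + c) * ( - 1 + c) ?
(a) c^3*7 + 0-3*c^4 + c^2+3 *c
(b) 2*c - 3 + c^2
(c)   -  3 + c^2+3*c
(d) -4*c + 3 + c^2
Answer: b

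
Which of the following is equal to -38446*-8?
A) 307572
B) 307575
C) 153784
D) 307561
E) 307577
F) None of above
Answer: F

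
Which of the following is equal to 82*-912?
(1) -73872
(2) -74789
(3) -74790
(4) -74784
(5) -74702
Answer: 4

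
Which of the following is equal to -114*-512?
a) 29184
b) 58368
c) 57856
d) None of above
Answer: b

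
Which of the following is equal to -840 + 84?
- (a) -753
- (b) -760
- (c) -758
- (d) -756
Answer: d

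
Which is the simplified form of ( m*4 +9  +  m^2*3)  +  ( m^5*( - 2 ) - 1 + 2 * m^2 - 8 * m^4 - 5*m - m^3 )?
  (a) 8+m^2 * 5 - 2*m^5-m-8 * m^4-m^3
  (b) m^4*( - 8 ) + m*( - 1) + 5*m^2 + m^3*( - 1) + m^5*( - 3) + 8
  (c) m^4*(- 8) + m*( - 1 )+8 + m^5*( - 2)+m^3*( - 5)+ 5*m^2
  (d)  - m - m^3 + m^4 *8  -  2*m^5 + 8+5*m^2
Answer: a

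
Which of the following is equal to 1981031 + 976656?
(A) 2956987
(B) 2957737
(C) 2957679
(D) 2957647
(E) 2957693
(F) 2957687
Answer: F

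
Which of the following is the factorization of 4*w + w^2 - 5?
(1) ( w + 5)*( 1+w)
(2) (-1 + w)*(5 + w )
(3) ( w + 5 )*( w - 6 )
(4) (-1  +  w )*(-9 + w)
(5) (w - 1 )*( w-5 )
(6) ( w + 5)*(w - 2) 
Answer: 2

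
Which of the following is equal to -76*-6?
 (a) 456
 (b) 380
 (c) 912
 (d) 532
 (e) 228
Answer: a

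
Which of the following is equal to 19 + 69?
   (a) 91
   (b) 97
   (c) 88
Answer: c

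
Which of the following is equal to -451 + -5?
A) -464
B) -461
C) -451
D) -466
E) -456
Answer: E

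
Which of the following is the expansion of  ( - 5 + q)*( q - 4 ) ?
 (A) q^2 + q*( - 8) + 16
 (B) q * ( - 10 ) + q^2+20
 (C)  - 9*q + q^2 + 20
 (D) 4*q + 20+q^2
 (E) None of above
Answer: C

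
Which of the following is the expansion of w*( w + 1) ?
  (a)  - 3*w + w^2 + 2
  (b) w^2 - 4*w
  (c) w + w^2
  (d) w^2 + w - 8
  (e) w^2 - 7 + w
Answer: c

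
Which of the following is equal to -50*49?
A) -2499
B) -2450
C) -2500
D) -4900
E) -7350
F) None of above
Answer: B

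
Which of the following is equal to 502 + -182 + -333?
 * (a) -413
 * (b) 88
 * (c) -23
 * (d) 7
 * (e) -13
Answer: e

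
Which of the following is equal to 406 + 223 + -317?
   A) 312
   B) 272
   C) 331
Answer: A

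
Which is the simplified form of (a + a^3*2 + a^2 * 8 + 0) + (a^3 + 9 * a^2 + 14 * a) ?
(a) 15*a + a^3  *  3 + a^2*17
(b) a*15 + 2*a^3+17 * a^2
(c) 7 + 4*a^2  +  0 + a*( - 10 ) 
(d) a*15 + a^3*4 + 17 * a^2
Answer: a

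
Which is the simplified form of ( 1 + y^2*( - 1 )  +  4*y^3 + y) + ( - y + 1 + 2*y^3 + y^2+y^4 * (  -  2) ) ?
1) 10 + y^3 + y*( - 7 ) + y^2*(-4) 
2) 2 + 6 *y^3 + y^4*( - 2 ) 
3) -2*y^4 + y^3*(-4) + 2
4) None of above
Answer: 2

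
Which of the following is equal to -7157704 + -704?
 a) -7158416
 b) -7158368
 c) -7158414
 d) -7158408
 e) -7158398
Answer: d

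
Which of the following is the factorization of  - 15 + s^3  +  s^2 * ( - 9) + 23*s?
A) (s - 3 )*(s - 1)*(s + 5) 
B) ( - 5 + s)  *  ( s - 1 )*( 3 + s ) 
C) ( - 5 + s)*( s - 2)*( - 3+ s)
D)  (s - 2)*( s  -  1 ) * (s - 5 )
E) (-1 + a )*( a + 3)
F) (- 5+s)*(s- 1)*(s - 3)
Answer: F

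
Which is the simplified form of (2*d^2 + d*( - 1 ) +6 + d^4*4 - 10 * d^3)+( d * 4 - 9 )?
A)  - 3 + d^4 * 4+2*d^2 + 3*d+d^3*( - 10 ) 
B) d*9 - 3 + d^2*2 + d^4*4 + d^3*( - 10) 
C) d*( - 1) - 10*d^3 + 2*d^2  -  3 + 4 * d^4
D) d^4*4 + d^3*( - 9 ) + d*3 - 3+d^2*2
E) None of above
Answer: A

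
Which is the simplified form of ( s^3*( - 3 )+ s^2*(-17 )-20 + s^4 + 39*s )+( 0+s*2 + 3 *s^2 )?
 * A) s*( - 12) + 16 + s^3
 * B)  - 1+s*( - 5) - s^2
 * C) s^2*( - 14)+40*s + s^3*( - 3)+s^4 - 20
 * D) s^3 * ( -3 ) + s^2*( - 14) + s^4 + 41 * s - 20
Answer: D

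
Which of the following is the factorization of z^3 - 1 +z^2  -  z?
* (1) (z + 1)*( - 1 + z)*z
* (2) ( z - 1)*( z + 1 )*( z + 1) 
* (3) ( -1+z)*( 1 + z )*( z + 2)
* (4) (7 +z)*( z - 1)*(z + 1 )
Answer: 2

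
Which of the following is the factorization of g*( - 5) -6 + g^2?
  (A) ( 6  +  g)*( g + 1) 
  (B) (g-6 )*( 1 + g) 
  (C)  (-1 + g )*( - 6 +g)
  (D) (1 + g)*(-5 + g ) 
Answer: B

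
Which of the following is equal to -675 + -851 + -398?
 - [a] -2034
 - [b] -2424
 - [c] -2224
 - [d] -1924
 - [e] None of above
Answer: d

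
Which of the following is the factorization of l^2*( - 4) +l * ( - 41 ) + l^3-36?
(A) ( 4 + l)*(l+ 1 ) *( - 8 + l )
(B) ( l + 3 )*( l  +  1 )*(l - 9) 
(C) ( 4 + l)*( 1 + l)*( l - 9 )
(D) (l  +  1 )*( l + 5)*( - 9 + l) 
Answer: C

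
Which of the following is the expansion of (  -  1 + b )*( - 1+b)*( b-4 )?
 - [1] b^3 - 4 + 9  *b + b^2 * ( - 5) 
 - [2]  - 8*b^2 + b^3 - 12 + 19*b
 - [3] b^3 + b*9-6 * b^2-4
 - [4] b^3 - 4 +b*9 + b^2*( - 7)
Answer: 3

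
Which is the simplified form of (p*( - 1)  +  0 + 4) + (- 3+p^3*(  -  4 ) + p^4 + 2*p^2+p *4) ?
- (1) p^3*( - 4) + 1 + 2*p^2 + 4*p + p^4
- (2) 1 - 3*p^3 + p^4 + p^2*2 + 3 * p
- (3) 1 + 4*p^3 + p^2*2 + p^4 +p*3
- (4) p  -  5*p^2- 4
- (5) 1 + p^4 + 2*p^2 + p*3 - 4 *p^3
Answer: 5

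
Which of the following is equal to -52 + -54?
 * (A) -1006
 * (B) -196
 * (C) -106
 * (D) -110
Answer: C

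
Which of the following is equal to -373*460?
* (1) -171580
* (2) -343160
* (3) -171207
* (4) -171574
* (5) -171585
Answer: 1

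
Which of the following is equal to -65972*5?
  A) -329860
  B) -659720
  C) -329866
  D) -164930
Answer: A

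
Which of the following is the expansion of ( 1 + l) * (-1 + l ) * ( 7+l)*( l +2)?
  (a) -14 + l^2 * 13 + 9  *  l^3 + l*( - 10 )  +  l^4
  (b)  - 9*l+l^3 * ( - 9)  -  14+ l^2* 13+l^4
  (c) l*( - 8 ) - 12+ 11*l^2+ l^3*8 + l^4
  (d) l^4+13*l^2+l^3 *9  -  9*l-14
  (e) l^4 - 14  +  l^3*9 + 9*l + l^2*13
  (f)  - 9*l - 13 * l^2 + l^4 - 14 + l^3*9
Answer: d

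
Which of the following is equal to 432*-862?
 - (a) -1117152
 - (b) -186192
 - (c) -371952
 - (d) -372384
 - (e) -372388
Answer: d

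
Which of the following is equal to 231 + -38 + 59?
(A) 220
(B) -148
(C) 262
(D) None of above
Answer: D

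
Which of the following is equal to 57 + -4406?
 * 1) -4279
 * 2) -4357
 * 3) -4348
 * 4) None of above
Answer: 4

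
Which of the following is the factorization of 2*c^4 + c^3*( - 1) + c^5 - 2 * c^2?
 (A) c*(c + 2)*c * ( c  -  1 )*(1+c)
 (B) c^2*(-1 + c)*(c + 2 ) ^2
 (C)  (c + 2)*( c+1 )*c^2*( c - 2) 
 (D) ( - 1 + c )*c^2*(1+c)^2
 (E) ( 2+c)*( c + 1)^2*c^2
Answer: A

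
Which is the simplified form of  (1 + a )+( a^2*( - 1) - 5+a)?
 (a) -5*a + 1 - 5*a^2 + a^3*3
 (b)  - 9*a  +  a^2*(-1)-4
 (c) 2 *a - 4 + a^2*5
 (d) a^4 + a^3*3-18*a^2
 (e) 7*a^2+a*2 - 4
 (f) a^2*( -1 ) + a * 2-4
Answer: f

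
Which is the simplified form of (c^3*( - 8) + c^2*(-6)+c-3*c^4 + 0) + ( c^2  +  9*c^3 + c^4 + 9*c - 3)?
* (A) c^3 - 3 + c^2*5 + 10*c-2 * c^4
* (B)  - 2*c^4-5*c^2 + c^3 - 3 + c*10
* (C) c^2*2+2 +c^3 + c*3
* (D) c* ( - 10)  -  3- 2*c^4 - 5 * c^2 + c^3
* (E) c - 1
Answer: B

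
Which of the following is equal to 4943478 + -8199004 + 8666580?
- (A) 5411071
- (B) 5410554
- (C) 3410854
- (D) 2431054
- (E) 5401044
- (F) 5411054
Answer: F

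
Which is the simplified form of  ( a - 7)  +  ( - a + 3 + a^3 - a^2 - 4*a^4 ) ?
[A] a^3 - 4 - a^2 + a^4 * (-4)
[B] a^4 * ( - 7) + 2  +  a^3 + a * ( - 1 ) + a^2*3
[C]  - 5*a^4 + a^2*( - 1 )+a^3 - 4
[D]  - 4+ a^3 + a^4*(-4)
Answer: A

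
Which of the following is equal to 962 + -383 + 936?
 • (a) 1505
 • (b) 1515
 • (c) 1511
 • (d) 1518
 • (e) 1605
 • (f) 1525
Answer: b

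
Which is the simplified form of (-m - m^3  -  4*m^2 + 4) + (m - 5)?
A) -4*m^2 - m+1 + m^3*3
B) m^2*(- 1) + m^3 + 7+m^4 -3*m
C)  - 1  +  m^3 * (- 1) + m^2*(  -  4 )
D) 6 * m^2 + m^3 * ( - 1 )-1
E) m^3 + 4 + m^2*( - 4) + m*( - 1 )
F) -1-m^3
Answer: C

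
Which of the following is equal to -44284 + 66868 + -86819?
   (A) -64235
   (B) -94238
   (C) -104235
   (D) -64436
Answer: A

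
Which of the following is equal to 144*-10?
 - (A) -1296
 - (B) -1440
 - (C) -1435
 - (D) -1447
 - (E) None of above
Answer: B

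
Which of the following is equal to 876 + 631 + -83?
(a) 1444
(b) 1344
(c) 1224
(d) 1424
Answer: d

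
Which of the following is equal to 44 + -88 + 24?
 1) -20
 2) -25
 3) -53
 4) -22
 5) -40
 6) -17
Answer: 1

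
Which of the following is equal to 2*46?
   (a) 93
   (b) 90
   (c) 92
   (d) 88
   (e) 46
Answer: c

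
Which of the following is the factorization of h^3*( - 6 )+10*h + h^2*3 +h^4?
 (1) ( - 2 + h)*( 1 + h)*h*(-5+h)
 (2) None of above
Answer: 1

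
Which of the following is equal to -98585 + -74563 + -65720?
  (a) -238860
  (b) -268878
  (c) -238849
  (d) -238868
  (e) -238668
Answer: d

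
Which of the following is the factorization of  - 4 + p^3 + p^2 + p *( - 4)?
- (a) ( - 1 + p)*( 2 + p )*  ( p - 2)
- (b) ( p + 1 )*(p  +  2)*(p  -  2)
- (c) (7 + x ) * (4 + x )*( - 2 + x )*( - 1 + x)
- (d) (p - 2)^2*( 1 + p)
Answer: b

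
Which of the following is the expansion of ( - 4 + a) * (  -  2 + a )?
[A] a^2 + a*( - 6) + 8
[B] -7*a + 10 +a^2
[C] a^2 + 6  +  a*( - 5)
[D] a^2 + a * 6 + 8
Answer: A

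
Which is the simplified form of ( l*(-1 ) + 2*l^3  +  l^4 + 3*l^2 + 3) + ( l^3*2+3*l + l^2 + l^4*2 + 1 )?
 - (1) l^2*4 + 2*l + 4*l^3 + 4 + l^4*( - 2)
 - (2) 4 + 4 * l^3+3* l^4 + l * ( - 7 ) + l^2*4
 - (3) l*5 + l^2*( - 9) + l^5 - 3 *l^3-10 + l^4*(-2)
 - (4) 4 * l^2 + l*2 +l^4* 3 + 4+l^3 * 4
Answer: 4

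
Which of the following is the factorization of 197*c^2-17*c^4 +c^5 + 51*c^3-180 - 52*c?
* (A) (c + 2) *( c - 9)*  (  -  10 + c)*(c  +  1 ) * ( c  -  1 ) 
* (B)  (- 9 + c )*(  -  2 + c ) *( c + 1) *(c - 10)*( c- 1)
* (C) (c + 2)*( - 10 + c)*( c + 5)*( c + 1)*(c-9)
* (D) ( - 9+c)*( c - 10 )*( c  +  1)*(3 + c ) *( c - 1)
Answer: A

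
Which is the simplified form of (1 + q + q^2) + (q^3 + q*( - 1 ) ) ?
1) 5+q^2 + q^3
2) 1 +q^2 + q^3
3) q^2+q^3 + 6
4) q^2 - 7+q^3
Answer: 2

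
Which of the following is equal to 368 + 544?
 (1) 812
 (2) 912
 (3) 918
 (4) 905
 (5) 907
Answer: 2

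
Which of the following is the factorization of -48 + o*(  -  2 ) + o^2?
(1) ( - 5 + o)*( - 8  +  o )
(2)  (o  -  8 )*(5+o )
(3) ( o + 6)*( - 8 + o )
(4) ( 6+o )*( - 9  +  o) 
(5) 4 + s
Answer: 3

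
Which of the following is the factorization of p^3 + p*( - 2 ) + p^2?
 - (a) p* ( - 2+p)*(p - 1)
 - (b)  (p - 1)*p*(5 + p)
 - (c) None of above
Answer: c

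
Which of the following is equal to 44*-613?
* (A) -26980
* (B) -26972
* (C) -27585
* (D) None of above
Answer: B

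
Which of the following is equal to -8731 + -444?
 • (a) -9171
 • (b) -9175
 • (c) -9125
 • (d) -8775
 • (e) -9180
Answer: b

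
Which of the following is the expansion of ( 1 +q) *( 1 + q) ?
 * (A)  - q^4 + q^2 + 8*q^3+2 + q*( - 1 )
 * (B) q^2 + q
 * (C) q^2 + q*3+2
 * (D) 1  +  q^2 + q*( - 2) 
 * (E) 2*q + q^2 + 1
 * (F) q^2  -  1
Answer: E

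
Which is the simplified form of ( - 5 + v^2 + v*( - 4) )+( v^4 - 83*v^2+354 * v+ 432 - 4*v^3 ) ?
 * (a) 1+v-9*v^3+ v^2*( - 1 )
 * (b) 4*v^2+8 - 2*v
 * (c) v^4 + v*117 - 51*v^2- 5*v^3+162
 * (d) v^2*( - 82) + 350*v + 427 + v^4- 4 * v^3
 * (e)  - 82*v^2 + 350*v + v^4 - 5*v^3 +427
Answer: d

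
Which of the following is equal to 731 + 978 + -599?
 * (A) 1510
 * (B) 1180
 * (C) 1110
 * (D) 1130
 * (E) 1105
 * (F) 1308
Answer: C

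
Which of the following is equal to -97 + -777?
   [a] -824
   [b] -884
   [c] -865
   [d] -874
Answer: d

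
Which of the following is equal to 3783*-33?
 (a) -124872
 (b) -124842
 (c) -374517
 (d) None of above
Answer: d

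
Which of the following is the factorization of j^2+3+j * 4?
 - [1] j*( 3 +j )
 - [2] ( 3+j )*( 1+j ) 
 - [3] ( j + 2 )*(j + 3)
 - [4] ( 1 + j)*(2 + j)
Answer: 2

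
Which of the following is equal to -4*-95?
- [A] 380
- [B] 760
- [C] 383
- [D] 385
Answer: A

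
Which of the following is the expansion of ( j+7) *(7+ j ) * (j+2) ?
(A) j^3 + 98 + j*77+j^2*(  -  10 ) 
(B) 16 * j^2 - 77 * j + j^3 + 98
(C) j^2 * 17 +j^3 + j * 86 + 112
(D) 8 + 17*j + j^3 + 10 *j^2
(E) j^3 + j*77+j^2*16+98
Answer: E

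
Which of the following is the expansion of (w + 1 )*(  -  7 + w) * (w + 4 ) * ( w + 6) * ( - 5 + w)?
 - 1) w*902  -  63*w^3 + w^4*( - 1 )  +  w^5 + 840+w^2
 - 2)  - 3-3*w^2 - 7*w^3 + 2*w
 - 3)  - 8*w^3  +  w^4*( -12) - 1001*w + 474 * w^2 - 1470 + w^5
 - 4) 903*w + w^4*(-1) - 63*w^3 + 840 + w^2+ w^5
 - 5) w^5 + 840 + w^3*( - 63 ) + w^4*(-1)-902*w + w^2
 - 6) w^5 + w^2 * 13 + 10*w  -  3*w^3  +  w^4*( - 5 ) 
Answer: 1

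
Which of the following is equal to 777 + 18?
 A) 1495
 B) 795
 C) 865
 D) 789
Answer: B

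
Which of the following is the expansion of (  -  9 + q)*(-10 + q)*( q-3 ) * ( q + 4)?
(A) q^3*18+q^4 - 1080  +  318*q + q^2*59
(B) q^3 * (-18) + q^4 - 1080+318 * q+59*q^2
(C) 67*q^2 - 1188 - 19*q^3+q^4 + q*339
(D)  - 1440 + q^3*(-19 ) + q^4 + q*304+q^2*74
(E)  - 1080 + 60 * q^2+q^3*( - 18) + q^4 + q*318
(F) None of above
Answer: B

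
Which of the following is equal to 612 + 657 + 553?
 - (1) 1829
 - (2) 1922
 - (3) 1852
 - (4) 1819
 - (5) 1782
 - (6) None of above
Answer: 6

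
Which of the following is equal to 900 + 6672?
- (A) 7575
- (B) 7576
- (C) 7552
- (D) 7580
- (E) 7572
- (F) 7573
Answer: E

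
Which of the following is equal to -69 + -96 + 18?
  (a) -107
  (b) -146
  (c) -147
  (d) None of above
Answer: c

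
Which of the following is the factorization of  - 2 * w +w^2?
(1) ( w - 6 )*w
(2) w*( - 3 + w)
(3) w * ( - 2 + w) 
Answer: 3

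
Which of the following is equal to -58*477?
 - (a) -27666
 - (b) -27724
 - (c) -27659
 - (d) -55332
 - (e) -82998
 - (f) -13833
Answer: a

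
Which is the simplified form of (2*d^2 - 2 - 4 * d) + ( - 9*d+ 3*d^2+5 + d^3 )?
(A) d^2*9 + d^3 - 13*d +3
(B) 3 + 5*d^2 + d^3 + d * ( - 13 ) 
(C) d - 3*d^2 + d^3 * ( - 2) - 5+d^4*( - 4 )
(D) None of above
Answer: B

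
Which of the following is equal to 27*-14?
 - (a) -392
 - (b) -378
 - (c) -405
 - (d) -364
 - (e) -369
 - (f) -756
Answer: b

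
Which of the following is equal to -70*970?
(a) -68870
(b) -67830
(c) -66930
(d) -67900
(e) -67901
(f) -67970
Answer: d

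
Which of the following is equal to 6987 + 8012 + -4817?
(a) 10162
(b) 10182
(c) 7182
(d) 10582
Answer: b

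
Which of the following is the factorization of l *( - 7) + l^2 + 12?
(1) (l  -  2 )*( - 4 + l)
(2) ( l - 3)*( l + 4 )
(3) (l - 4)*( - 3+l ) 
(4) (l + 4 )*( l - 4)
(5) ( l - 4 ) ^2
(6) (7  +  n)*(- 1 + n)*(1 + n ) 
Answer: 3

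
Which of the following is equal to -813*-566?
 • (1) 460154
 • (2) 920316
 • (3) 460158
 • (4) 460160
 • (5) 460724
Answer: 3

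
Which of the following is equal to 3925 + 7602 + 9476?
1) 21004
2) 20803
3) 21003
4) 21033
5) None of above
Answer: 3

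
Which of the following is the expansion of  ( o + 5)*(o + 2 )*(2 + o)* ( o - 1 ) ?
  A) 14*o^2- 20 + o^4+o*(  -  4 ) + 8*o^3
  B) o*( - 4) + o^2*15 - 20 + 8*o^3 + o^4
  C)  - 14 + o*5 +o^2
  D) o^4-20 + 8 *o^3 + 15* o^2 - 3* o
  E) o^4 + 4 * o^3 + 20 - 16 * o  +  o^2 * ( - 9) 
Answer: B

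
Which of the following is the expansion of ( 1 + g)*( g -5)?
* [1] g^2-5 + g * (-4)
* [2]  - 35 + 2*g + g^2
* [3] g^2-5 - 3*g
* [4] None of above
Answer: 1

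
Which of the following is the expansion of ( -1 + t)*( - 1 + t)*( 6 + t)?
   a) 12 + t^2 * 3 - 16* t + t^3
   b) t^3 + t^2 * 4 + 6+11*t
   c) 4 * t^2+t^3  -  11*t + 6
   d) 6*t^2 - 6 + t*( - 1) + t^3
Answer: c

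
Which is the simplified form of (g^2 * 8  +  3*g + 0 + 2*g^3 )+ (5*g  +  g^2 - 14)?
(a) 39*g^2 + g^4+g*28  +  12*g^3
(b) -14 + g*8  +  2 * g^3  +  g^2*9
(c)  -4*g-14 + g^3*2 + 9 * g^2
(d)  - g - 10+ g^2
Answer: b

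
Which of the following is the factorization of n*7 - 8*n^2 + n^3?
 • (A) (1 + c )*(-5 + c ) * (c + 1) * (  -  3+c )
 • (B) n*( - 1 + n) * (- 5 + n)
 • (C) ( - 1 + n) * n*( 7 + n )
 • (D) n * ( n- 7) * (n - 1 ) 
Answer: D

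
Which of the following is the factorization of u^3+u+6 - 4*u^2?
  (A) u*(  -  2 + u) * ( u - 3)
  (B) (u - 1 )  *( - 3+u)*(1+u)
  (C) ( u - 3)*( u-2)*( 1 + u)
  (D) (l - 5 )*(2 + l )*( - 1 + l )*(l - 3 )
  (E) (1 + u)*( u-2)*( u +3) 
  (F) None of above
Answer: C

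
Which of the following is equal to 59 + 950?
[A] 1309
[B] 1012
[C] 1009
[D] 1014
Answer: C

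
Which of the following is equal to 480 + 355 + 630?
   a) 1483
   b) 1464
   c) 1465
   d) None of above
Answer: c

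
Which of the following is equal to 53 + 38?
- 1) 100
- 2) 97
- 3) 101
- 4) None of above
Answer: 4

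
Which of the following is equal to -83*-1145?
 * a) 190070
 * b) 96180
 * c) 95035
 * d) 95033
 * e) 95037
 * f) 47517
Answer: c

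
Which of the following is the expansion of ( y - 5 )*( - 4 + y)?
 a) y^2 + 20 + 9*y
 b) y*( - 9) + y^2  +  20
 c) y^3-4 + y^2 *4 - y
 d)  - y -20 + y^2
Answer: b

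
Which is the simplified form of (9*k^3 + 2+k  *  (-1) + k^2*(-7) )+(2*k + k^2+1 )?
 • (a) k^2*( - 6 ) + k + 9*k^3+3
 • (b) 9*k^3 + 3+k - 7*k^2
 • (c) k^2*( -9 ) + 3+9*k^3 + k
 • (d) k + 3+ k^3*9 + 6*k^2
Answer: a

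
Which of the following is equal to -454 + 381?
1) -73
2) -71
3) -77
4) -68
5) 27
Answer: 1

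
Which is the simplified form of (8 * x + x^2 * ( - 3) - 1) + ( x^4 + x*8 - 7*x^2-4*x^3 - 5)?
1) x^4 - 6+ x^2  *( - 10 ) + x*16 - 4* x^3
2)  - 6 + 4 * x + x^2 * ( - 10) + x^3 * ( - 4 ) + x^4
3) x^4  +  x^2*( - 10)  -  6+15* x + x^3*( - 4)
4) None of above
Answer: 1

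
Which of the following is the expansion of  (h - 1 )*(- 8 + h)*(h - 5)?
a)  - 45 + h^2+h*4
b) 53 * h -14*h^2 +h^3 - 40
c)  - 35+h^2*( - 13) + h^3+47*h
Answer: b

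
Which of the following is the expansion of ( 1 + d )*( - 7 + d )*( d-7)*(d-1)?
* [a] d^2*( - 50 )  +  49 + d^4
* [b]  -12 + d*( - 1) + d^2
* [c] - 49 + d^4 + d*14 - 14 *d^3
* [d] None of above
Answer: d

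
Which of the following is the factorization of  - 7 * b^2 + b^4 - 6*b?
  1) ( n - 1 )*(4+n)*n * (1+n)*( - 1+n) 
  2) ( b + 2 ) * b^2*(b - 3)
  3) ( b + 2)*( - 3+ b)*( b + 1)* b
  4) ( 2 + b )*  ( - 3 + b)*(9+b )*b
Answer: 3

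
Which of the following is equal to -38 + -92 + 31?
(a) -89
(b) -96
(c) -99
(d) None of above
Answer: c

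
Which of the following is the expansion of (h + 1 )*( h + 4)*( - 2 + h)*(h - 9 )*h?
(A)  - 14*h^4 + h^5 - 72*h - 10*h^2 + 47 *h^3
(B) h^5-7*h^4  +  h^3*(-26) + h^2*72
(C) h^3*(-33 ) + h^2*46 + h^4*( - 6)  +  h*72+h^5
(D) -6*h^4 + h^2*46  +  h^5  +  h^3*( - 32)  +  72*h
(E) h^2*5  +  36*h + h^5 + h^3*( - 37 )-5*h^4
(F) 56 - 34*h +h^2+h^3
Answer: C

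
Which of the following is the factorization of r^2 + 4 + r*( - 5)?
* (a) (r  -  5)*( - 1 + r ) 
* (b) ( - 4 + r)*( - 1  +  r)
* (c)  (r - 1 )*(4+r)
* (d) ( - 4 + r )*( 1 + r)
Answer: b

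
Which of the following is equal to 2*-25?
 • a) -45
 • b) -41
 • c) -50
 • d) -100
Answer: c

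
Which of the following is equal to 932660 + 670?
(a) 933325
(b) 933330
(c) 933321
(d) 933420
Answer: b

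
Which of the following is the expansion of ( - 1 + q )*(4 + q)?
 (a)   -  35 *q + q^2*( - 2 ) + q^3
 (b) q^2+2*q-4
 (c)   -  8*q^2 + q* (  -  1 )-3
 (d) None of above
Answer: d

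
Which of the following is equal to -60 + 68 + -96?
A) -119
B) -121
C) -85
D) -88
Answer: D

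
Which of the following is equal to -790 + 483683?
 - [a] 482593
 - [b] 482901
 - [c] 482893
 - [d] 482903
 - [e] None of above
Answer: c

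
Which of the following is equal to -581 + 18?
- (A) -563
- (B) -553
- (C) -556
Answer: A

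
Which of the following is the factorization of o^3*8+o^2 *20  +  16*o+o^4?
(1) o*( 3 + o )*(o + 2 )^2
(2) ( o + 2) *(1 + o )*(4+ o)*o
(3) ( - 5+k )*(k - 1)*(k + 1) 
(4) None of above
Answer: 4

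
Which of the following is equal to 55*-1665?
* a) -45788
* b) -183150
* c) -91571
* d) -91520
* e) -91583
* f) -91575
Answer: f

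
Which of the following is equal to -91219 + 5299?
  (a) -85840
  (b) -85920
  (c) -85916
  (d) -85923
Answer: b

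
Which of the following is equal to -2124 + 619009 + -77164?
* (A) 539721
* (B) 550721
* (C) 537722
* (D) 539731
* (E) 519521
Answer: A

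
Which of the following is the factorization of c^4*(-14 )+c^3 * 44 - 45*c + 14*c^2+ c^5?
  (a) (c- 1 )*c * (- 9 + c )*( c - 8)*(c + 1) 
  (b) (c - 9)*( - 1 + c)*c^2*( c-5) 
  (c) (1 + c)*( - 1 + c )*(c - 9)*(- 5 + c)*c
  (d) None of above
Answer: c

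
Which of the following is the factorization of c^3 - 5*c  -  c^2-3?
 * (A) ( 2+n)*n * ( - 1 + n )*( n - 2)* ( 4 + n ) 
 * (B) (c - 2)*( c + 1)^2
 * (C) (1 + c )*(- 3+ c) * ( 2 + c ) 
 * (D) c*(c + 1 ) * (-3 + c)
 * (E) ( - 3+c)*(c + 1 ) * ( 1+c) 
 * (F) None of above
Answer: E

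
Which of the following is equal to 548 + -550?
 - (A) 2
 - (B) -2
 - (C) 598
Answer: B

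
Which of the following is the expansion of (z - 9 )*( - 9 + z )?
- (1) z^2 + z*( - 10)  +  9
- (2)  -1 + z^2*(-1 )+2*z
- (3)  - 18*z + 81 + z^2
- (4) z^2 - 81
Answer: 3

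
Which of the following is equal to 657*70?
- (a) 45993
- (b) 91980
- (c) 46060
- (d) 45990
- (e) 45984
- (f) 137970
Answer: d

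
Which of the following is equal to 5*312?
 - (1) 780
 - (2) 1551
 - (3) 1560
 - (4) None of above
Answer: 3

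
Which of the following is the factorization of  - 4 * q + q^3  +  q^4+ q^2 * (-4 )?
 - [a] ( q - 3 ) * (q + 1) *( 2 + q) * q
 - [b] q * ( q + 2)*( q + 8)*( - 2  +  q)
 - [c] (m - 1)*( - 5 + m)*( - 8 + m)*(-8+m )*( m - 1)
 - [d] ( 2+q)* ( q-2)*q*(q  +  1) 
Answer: d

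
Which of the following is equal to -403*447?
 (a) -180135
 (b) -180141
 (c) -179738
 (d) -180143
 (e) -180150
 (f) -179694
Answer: b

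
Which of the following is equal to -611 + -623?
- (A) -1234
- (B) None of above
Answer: A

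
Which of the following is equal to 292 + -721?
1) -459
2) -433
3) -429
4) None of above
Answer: 3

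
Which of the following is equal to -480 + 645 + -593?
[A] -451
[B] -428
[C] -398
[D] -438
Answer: B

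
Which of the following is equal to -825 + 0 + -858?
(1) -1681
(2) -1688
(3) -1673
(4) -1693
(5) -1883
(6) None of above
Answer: 6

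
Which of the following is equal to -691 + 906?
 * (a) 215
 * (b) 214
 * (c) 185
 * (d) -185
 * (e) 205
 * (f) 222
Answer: a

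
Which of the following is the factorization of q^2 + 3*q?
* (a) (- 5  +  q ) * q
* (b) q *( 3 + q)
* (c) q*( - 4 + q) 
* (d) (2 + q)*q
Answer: b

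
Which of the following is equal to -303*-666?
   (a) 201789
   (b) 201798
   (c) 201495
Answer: b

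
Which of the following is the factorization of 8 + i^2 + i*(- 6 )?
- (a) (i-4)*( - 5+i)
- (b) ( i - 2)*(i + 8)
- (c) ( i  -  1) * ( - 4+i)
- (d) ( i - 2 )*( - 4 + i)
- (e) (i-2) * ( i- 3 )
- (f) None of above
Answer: d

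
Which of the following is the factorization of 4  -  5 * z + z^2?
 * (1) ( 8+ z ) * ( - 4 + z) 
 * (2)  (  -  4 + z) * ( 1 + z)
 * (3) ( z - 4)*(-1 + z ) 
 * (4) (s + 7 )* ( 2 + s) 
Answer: 3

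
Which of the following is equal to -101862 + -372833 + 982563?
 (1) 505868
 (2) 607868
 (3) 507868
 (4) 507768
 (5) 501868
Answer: 3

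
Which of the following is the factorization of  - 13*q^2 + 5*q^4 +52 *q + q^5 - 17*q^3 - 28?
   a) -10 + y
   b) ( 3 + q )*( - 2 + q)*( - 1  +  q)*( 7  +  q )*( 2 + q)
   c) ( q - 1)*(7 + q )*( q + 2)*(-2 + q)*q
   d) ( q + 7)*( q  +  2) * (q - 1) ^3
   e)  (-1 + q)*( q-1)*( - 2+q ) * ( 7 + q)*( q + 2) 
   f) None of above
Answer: e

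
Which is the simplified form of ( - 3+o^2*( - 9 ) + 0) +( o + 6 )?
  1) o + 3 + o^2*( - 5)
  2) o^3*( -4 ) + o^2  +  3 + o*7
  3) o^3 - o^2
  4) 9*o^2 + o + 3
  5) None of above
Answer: 5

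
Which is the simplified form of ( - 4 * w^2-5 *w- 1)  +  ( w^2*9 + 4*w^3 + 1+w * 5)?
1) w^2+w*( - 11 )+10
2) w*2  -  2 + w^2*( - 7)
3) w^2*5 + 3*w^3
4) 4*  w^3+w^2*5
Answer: 4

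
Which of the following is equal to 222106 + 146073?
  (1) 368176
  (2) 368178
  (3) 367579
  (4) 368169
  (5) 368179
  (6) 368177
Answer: 5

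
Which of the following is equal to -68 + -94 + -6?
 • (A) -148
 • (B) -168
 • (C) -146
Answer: B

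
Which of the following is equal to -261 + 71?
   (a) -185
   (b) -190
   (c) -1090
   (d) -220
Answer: b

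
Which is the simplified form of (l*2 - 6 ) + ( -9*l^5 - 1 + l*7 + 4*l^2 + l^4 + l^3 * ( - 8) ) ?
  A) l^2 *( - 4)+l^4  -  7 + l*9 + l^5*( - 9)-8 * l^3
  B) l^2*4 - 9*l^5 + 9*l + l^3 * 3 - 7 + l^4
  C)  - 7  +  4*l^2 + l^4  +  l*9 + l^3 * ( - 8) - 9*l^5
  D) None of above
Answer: C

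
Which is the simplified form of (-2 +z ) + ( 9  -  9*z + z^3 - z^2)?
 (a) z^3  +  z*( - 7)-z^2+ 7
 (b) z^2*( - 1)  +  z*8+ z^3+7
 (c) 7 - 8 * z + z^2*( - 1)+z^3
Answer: c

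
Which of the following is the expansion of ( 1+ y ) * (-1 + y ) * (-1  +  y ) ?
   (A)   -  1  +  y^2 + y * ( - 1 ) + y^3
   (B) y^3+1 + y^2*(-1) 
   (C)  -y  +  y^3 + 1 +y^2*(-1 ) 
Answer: C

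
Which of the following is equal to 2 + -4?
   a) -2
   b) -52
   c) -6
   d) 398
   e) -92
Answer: a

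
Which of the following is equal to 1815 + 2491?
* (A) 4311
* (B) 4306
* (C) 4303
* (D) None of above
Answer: B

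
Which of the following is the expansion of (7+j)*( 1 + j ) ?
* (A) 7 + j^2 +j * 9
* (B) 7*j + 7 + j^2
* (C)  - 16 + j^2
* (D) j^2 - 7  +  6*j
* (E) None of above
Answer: E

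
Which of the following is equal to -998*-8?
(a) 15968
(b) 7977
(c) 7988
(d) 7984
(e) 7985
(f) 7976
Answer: d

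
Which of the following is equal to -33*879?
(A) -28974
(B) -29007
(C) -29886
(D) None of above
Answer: B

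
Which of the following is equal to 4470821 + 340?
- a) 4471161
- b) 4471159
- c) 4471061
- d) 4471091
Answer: a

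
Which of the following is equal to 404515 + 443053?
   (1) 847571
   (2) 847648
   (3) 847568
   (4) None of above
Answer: 3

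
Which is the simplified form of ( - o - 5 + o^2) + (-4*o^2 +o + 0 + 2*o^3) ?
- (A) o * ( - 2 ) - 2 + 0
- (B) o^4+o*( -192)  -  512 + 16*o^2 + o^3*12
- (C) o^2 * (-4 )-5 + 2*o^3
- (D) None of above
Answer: D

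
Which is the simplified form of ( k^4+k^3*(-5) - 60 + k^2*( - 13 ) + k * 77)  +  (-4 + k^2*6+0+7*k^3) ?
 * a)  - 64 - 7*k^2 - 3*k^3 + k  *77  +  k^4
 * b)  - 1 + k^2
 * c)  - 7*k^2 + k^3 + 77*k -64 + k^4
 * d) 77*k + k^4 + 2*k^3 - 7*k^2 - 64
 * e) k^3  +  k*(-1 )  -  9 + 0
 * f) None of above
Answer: d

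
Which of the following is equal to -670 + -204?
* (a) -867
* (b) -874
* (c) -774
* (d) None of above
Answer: b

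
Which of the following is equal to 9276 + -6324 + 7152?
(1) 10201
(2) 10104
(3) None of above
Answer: 2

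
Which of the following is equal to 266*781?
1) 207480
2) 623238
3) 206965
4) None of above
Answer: 4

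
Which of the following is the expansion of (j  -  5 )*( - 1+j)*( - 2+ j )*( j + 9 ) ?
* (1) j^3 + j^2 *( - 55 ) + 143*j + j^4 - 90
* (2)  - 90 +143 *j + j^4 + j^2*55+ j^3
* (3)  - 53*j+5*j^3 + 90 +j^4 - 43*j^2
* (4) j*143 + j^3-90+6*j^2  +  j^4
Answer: 1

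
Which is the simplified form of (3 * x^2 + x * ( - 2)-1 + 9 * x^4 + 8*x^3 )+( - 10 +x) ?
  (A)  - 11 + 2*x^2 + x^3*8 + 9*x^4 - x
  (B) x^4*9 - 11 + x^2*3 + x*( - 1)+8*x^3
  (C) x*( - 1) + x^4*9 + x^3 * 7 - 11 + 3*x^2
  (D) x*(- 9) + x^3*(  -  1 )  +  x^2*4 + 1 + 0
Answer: B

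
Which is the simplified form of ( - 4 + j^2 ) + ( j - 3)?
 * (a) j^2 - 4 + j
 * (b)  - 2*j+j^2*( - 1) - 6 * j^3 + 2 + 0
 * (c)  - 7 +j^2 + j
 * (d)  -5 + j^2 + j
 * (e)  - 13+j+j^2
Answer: c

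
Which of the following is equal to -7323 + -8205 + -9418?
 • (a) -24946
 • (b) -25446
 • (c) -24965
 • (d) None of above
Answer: a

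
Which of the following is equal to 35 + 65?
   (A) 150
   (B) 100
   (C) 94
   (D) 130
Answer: B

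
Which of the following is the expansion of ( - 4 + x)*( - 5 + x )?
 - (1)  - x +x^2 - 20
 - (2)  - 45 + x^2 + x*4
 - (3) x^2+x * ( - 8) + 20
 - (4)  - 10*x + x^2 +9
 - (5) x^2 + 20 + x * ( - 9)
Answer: 5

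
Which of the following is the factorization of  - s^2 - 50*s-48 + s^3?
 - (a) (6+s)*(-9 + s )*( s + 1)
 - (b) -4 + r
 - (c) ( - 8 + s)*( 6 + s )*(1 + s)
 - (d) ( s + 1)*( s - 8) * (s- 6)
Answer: c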